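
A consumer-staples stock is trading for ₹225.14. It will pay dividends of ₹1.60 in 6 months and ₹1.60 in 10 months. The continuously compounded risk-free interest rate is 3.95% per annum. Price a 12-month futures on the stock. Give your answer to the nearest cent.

PV(dividends) I = 1.60·e^(−0.0395·6/12) + 1.60·e^(−0.0395·10/12)
I = 1.5687 + 1.5482 = 3.1169
F = (S − I)·e^(rT) = (225.14 − 3.1169) · e^(0.0395·12/12)
= 222.0231 · e^0.039500 = 222.0231 × 1.040290 = ₹230.97

₹230.97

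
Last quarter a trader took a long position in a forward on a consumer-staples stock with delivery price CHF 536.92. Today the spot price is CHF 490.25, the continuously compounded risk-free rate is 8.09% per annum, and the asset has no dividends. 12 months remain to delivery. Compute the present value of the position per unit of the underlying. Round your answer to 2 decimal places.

Current fair forward for the remaining 12 months: F = S·e^(r·T), r = 0.0809
F = 490.25 · e^(0.0809 × 12/12) = 490.25 × 1.084262 = 531.5594
Value of long forward = (F − K)·e^(−rT) = (531.5594 − 536.92) · e^(−0.0809·12/12)
= -5.3606 × 0.922286 = -4.94

-CHF 4.94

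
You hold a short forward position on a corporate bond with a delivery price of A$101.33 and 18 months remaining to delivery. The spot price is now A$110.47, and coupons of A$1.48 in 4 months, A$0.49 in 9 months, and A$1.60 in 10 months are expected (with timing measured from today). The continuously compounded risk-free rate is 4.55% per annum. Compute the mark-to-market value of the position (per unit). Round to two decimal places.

PV(remaining coupons) I = 1.48·e^(−0.0455·4/12) + 0.49·e^(−0.0455·9/12) + 1.60·e^(−0.0455·10/12) = 3.4718
Current forward F = (S − I)·e^(rT) = (110.47 − 3.4718)·e^(0.0455·18/12) = 106.9982 × 1.070633 = 114.5558
Value (long) = (F − K)·e^(−rT) = (114.5558 − 101.33) × 0.934027 = 12.3533
Short position value = −(long value) = -A$12.35

-A$12.35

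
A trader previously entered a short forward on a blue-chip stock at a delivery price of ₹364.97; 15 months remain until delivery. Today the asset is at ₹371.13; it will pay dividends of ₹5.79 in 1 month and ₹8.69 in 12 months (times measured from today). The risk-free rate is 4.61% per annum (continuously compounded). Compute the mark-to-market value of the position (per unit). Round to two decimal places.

-₹12.53

PV(remaining dividends) I = 5.79·e^(−0.0461·1/12) + 8.69·e^(−0.0461·12/12) = 14.0663
Current forward F = (S − I)·e^(rT) = (371.13 − 14.0663)·e^(0.0461·15/12) = 357.0637 × 1.059318 = 378.2440
Value (long) = (F − K)·e^(−rT) = (378.2440 − 364.97) × 0.944004 = 12.5307
Short position value = −(long value) = -₹12.53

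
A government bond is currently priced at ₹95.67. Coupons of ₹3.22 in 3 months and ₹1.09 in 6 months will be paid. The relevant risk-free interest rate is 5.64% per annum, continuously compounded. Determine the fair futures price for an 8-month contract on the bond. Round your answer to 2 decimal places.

PV(coupons) I = 3.22·e^(−0.0564·3/12) + 1.09·e^(−0.0564·6/12)
I = 3.1749 + 1.0597 = 4.2346
F = (S − I)·e^(rT) = (95.67 − 4.2346) · e^(0.0564·8/12)
= 91.4354 · e^0.037600 = 91.4354 × 1.038316 = ₹94.94

₹94.94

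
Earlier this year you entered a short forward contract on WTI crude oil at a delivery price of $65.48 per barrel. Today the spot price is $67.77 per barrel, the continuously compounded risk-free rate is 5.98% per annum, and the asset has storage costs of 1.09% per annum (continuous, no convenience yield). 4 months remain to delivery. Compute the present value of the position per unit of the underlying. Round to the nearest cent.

-$3.83 per barrel

Current fair forward for the remaining 4 months: F = S·e^((r + u)·T), (r + u) = 0.0598 + 0.0109 = 0.0707
F = 67.77 · e^(0.0707 × 4/12) = 67.77 × 1.023847 = 69.3861
Value of long forward = (F − K)·e^(−rT) = (69.3861 − 65.48) · e^(−0.0598·4/12)
= 3.9061 × 0.980264 = 3.83
Short position value = −(long value) = -$3.83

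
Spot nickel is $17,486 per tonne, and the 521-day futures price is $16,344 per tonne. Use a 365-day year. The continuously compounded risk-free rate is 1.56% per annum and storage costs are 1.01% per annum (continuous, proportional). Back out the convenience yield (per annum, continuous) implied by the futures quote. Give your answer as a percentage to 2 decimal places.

F = S·e^((r+u−y)T) ⇒ (r+u−y) = ln(F/S)/T
ln(16344/17486) = -0.067540; /T ⇒ -0.047317
y = r + u − ln(F/S)/T = 0.0156 + 0.0101 + 0.047317 = 0.073017
y = 7.30%

7.30%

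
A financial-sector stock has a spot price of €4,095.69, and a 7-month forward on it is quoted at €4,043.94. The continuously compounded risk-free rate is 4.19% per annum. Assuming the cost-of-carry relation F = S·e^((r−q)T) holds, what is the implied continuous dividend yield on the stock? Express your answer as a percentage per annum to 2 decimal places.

From F = S·e^((r−q)T): (r − q) = ln(F/S)/T
ln(4043.94/4095.69) = ln(0.987365) = -0.012716
(r − q) = -0.012716 / (7/12) = -0.021799
q = r − ln(F/S)/T = 0.0419 + 0.021799 = 0.063699
q = 6.37%

6.37%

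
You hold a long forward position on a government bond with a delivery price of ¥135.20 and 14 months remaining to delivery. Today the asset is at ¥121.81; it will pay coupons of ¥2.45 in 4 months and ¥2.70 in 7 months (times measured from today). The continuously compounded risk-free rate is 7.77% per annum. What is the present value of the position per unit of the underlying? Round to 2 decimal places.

-¥6.64

PV(remaining coupons) I = 2.45·e^(−0.0777·4/12) + 2.70·e^(−0.0777·7/12) = 4.9677
Current forward F = (S − I)·e^(rT) = (121.81 − 4.9677)·e^(0.0777·14/12) = 116.8423 × 1.094886 = 127.9290
Value (long) = (F − K)·e^(−rT) = (127.9290 − 135.20) × 0.913337 = -6.6409
Value = -¥6.64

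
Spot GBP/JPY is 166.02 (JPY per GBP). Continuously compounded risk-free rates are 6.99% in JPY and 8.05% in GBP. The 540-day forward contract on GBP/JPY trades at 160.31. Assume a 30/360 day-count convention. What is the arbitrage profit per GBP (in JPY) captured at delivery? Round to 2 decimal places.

Fair forward: F* = S·e^(carry·T), with carry = (r_JPY − r_GBP) = 0.0699 − 0.0805 = -0.0106
F* = 166.02 · e^(-0.0106 × 540/360) = 166.02 · e^-0.015900 = 166.02 × 0.984226 = 163.4012
Market 160.31 < fair 163.4012: forward underpriced → reverse cash-and-carry (short spot, go long the forward).
At maturity, profit = |F_mkt − F*| = |160.31 − 163.4012| = 3.09 per GBP (in JPY)

3.09 per GBP (in JPY)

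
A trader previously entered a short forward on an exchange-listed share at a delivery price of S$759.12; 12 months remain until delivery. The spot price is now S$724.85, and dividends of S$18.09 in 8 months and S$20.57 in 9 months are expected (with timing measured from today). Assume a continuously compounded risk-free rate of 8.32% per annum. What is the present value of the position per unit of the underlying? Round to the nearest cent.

PV(remaining dividends) I = 18.09·e^(−0.0832·8/12) + 20.57·e^(−0.0832·9/12) = 36.4396
Current forward F = (S − I)·e^(rT) = (724.85 − 36.4396)·e^(0.0832·12/12) = 688.4104 × 1.086759 = 748.1362
Value (long) = (F − K)·e^(−rT) = (748.1362 − 759.12) × 0.920167 = -10.1069
Short position value = −(long value) = S$10.11

S$10.11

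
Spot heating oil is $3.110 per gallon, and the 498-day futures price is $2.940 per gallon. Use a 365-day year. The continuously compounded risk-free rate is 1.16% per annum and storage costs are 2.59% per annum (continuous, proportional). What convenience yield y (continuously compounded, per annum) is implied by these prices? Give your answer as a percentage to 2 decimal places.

F = S·e^((r+u−y)T) ⇒ (r+u−y) = ln(F/S)/T
ln(2.940/3.110) = -0.056213; /T ⇒ -0.041200
y = r + u − ln(F/S)/T = 0.0116 + 0.0259 + 0.041200 = 0.078700
y = 7.87%

7.87%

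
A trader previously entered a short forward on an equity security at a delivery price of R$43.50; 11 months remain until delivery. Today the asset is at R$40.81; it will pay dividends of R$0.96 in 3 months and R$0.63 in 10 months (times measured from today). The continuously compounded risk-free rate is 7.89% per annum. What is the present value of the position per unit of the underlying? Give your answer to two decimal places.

PV(remaining dividends) I = 0.96·e^(−0.0789·3/12) + 0.63·e^(−0.0789·10/12) = 1.5312
Current forward F = (S − I)·e^(rT) = (40.81 − 1.5312)·e^(0.0789·11/12) = 39.2788 × 1.075005 = 42.2249
Value (long) = (F − K)·e^(−rT) = (42.2249 − 43.50) × 0.930229 = -1.1861
Short position value = −(long value) = R$1.19

R$1.19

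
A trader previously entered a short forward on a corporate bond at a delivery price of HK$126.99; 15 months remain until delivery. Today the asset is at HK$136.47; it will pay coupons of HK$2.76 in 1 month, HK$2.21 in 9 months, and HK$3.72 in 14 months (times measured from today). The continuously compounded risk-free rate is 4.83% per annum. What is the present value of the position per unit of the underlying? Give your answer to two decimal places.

-HK$8.52

PV(remaining coupons) I = 2.76·e^(−0.0483·1/12) + 2.21·e^(−0.0483·9/12) + 3.72·e^(−0.0483·14/12) = 8.3965
Current forward F = (S − I)·e^(rT) = (136.47 − 8.3965)·e^(0.0483·15/12) = 128.0735 × 1.062235 = 136.0442
Value (long) = (F − K)·e^(−rT) = (136.0442 − 126.99) × 0.941411 = 8.5237
Short position value = −(long value) = -HK$8.52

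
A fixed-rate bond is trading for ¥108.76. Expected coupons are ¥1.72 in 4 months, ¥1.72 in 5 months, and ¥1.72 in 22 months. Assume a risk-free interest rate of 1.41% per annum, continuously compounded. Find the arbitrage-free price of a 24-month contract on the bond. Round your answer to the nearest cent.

PV(coupons) I = 1.72·e^(−0.0141·4/12) + 1.72·e^(−0.0141·5/12) + 1.72·e^(−0.0141·22/12)
I = 1.7119 + 1.7099 + 1.6761 = 5.0979
F = (S − I)·e^(rT) = (108.76 − 5.0979) · e^(0.0141·24/12)
= 103.6621 · e^0.028200 = 103.6621 × 1.028601 = ¥106.63

¥106.63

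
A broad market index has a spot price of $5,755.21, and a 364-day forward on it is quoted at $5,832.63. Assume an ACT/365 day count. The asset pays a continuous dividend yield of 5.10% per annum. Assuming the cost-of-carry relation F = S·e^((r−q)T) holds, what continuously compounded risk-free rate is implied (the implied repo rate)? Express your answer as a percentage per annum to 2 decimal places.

6.44%

From F = S·e^((r−q)T): (r − q) = ln(F/S)/T
ln(5832.63/5755.21) = ln(1.013452) = 0.013362
(r − q) = 0.013362 / (364/365) = 0.013399
r = ln(F/S)/T + q = 0.013399 + 0.0510 = 0.064399
r = 6.44%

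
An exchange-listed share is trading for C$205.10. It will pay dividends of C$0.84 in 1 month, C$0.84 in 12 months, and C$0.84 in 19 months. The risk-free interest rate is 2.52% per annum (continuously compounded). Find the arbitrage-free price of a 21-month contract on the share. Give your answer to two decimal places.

C$211.77

PV(dividends) I = 0.84·e^(−0.0252·1/12) + 0.84·e^(−0.0252·12/12) + 0.84·e^(−0.0252·19/12)
I = 0.8382 + 0.8191 + 0.8071 = 2.4644
F = (S − I)·e^(rT) = (205.10 − 2.4644) · e^(0.0252·21/12)
= 202.6356 · e^0.044100 = 202.6356 × 1.045087 = C$211.77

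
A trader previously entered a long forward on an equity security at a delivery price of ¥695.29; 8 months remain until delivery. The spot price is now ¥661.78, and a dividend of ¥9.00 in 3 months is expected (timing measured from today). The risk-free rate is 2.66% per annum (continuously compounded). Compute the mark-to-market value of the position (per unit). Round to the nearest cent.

PV(remaining dividends) I = 9.00·e^(−0.0266·3/12) = 8.9403
Current forward F = (S − I)·e^(rT) = (661.78 − 8.9403)·e^(0.0266·8/12) = 652.8397 × 1.017892 = 664.5203
Value (long) = (F − K)·e^(−rT) = (664.5203 − 695.29) × 0.982423 = -30.2289
Value = -¥30.23

-¥30.23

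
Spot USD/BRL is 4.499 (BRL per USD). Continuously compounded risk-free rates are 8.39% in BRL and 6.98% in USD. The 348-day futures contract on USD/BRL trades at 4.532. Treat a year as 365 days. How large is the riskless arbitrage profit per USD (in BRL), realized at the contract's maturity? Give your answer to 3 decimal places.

Fair futures: F* = S·e^(carry·T), with carry = (r_BRL − r_USD) = 0.0839 − 0.0698 = 0.0141
F* = 4.499 · e^(0.0141 × 348/365) = 4.499 · e^0.013443 = 4.499 × 1.013534 = 4.5599
Market 4.532 < fair 4.5599: forward underpriced → reverse cash-and-carry (short spot, go long the forward).
At maturity, profit = |F_mkt − F*| = |4.532 − 4.5599| = 0.028 per USD (in BRL)

0.028 per USD (in BRL)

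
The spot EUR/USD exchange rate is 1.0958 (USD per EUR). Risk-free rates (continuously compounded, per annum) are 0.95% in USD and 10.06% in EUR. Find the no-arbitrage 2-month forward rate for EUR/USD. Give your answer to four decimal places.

1.0793

F = S·e^((r_USD − r_EUR)T) = 1.0958 · e^((0.0095 − 0.1006) × 2/12)
= 1.0958 · e^-0.015183 = 1.0958 × 0.984932
F = 1.0793 USD per EUR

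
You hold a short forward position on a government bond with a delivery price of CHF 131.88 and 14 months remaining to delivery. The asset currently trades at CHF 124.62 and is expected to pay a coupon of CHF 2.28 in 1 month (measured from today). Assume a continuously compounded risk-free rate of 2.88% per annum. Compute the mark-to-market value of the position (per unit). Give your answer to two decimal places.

CHF 5.18

PV(remaining coupons) I = 2.28·e^(−0.0288·1/12) = 2.2745
Current forward F = (S − I)·e^(rT) = (124.62 − 2.2745)·e^(0.0288·14/12) = 122.3455 × 1.034171 = 126.5262
Value (long) = (F − K)·e^(−rT) = (126.5262 − 131.88) × 0.966958 = -5.1769
Short position value = −(long value) = CHF 5.18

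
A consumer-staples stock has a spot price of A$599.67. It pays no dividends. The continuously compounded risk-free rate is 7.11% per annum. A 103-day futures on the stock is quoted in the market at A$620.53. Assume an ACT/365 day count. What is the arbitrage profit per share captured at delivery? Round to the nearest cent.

Fair futures: F* = S·e^(carry·T), with carry = r = 0.0711
F* = 599.67 · e^(0.0711 × 103/365) = 599.67 · e^0.020064 = 599.67 × 1.020267 = A$611.8235
Market A$620.53 > fair A$611.8235: forward overpriced → cash-and-carry (buy spot, short the forward).
At maturity, profit = |F_mkt − F*| = |620.53 − 611.8235| = A$8.71 per share

A$8.71 per share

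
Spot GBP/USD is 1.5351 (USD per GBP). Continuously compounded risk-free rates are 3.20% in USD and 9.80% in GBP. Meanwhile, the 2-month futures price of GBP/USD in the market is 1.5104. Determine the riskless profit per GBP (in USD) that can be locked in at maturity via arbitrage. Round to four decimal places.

0.0079 per GBP (in USD)

Fair futures: F* = S·e^(carry·T), with carry = (r_USD − r_GBP) = 0.0320 − 0.0980 = -0.0660
F* = 1.5351 · e^(-0.0660 × 2/12) = 1.5351 · e^-0.011000 = 1.5351 × 0.989060 = 1.5183
Market 1.5104 < fair 1.5183: forward underpriced → reverse cash-and-carry (short spot, go long the forward).
At maturity, profit = |F_mkt − F*| = |1.5104 − 1.5183| = 0.0079 per GBP (in USD)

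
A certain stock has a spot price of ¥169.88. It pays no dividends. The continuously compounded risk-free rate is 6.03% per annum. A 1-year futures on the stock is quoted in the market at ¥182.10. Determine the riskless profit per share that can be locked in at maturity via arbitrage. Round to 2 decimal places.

Fair futures: F* = S·e^(carry·T), with carry = r = 0.0603
F* = 169.88 · e^(0.0603 × 1) = 169.88 · e^0.060300 = 169.88 × 1.062155 = ¥180.4389
Market ¥182.10 > fair ¥180.4389: forward overpriced → cash-and-carry (buy spot, short the forward).
At maturity, profit = |F_mkt − F*| = |182.10 − 180.4389| = ¥1.66 per share

¥1.66 per share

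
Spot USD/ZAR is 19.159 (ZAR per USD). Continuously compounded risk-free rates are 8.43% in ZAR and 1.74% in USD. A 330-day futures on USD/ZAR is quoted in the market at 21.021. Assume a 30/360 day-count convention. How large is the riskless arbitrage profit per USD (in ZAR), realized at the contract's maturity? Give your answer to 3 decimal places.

0.650 per USD (in ZAR)

Fair futures: F* = S·e^(carry·T), with carry = (r_ZAR − r_USD) = 0.0843 − 0.0174 = 0.0669
F* = 19.159 · e^(0.0669 × 330/360) = 19.159 · e^0.061325 = 19.159 × 1.063244 = 20.3707
Market 21.021 > fair 20.3707: forward overpriced → cash-and-carry (buy spot, short the forward).
At maturity, profit = |F_mkt − F*| = |21.021 − 20.3707| = 0.650 per USD (in ZAR)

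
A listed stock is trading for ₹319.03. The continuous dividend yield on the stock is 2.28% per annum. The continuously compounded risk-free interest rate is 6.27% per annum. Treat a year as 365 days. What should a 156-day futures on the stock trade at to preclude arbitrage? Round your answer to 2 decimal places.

₹324.52

F = S·e^((r − q)T) = 319.03 · e^((0.0627 − 0.0228) × 156/365)
= 319.03 · e^0.017053 = 319.03 × 1.017199
F = ₹324.52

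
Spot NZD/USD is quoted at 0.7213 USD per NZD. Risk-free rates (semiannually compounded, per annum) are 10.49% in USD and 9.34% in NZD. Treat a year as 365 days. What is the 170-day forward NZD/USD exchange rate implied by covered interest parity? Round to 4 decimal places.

By covered interest parity, F = S · (1+r_USD/2)^(2T) / (1+r_NZD/2)^(2T)
= 0.7213 × 1.048771 / 1.043433 = 0.7213 × 1.005116
F = 0.7250 USD per NZD

0.7250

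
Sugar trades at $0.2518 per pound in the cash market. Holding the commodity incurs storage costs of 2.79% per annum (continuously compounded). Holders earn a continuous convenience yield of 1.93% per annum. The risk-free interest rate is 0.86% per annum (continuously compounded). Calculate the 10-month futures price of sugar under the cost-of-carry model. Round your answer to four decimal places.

Net carry = r + u − y = 0.0086 + 0.0279 − 0.0193 = 0.0172
F = S·e^((r+u−y)T) = 0.2518 · e^(0.0172 × 10/12) = 0.2518 · e^0.014333
= 0.2518 × 1.014436 = $0.2554 per pound

$0.2554 per pound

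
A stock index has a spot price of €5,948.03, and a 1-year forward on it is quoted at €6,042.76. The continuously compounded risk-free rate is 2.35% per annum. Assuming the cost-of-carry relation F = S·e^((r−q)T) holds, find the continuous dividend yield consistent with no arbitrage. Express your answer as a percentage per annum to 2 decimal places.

From F = S·e^((r−q)T): (r − q) = ln(F/S)/T
ln(6042.76/5948.03) = ln(1.015926) = 0.015801
(r − q) = 0.015801 / (1) = 0.015801
q = r − ln(F/S)/T = 0.0235 − 0.015801 = 0.007699
q = 0.77%

0.77%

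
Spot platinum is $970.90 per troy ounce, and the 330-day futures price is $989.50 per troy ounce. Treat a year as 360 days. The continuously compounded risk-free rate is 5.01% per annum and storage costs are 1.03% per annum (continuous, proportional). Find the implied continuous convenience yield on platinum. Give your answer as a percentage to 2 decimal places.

3.97%

F = S·e^((r+u−y)T) ⇒ (r+u−y) = ln(F/S)/T
ln(989.50/970.90) = 0.018976; /T ⇒ 0.020701
y = r + u − ln(F/S)/T = 0.0501 + 0.0103 − 0.020701 = 0.039699
y = 3.97%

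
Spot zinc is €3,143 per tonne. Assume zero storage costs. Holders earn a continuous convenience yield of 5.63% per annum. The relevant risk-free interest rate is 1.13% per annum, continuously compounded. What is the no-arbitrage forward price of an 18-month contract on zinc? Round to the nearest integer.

Net carry = r + u − y = 0.0113 + 0.0000 − 0.0563 = -0.0450
F = S·e^((r+u−y)T) = 3143 · e^(-0.0450 × 18/12) = 3143 · e^-0.067500
= 3143 × 0.934728 = €2,938 per tonne

€2,938 per tonne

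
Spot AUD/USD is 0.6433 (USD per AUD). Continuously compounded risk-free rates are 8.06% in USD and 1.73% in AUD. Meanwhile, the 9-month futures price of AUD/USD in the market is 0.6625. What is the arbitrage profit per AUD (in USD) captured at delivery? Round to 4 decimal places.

0.0121 per AUD (in USD)

Fair futures: F* = S·e^(carry·T), with carry = (r_USD − r_AUD) = 0.0806 − 0.0173 = 0.0633
F* = 0.6433 · e^(0.0633 × 9/12) = 0.6433 · e^0.047475 = 0.6433 × 1.048620 = 0.6746
Market 0.6625 < fair 0.6746: forward underpriced → reverse cash-and-carry (short spot, go long the forward).
At maturity, profit = |F_mkt − F*| = |0.6625 − 0.6746| = 0.0121 per AUD (in USD)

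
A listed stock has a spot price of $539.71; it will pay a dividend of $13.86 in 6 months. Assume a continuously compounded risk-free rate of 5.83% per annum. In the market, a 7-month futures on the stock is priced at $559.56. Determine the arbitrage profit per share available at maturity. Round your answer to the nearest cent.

$15.11 per share

PV(dividends) I = 13.86·e^(−0.0583·6/12) = 13.4618
Fair futures F* = (S − I)·e^(rT) = (539.71 − 13.4618)·e^0.034008 = 526.2482 × 1.034593 = 544.4527
Market $559.56 > fair 544.4527: forward overpriced → cash-and-carry (borrow at r, buy the stock and collect the dividends, short the forward).
Profit at T = |F_mkt − F*| = |559.56 − 544.4527| = $15.11 per share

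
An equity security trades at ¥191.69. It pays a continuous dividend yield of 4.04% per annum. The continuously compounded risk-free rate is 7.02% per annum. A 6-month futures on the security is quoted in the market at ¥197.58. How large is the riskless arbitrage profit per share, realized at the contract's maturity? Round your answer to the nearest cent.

¥3.01 per share

Fair futures: F* = S·e^(carry·T), with carry = (r − q) = 0.0702 − 0.0404 = 0.0298
F* = 191.69 · e^(0.0298 × 6/12) = 191.69 · e^0.014900 = 191.69 × 1.015012 = ¥194.5677
Market ¥197.58 > fair ¥194.5677: forward overpriced → cash-and-carry (buy spot, short the forward).
At maturity, profit = |F_mkt − F*| = |197.58 − 194.5677| = ¥3.01 per share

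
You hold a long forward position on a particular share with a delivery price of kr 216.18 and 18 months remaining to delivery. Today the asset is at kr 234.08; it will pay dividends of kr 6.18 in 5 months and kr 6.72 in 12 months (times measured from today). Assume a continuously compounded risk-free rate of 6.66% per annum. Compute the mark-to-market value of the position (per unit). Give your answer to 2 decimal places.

PV(remaining dividends) I = 6.18·e^(−0.0666·5/12) + 6.72·e^(−0.0666·12/12) = 12.2979
Current forward F = (S − I)·e^(rT) = (234.08 − 12.2979)·e^(0.0666·18/12) = 221.7821 × 1.105060 = 245.0825
Value (long) = (F − K)·e^(−rT) = (245.0825 − 216.18) × 0.904928 = 26.1547
Value = kr 26.15

kr 26.15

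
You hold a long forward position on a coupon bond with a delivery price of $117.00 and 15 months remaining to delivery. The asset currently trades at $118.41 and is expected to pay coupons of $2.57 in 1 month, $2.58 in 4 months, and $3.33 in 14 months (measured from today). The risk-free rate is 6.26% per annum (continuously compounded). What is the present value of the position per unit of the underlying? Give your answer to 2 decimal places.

PV(remaining coupons) I = 2.57·e^(−0.0626·1/12) + 2.58·e^(−0.0626·4/12) + 3.33·e^(−0.0626·14/12) = 8.1788
Current forward F = (S − I)·e^(rT) = (118.41 − 8.1788)·e^(0.0626·15/12) = 110.2312 × 1.081393 = 119.2032
Value (long) = (F − K)·e^(−rT) = (119.2032 − 117.00) × 0.924733 = 2.0374
Value = $2.04

$2.04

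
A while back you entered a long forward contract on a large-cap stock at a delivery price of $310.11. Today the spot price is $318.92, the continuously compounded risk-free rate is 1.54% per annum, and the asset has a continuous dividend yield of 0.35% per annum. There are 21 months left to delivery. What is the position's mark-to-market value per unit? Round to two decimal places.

$15.11

Current fair forward for the remaining 21 months: F = S·e^((r − q)·T), (r − q) = 0.0154 − 0.0035 = 0.0119
F = 318.92 · e^(0.0119 × 21/12) = 318.92 × 1.021043 = 325.6310
Value of long forward = (F − K)·e^(−rT) = (325.6310 − 310.11) · e^(−0.0154·21/12)
= 15.5210 × 0.973410 = 15.11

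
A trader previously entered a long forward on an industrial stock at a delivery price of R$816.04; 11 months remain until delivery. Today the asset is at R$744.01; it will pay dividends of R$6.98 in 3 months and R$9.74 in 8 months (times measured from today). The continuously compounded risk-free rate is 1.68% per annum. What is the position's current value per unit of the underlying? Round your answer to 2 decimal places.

PV(remaining dividends) I = 6.98·e^(−0.0168·3/12) + 9.74·e^(−0.0168·8/12) = 16.5823
Current forward F = (S − I)·e^(rT) = (744.01 − 16.5823)·e^(0.0168·11/12) = 727.4277 × 1.015519 = 738.7167
Value (long) = (F − K)·e^(−rT) = (738.7167 − 816.04) × 0.984718 = -76.1416
Value = -R$76.14

-R$76.14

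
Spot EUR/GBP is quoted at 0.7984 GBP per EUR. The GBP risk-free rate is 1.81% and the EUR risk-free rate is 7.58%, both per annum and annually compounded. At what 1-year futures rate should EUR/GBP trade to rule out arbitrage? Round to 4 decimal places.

0.7556

By covered interest parity, F = S · (1+r_GBP)^T / (1+r_EUR)^T
= 0.7984 × 1.018100 / 1.075800 = 0.7984 × 0.946365
F = 0.7556 GBP per EUR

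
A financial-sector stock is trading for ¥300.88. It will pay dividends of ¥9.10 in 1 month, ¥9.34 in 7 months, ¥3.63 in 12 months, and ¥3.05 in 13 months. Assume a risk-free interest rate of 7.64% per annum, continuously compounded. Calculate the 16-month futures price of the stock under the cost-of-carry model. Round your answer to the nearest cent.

¥306.41

PV(dividends) I = 9.10·e^(−0.0764·1/12) + 9.34·e^(−0.0764·7/12) + 3.63·e^(−0.0764·12/12) + 3.05·e^(−0.0764·13/12)
I = 9.0422 + 8.9329 + 3.3630 + 2.8077 = 24.1458
F = (S − I)·e^(rT) = (300.88 − 24.1458) · e^(0.0764·16/12)
= 276.7342 · e^0.101867 = 276.7342 × 1.107236 = ¥306.41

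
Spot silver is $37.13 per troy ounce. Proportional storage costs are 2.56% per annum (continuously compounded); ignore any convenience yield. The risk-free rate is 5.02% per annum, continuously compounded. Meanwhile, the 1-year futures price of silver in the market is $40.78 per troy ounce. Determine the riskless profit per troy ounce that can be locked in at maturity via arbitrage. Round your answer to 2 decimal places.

Fair futures: F* = S·e^(carry·T), with carry = (r + u) = 0.0502 + 0.0256 = 0.0758
F* = 37.13 · e^(0.0758 × 1) = 37.13 · e^0.075800 = 37.13 × 1.078747 = $40.0539
Market $40.78 > fair $40.0539: forward overpriced → cash-and-carry (buy spot, short the forward).
At maturity, profit = |F_mkt − F*| = |40.78 − 40.0539| = $0.73 per troy ounce

$0.73 per troy ounce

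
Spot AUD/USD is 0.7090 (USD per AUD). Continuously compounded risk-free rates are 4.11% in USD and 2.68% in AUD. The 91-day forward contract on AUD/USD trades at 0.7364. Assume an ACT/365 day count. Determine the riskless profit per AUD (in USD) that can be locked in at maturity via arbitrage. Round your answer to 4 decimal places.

0.0249 per AUD (in USD)

Fair forward: F* = S·e^(carry·T), with carry = (r_USD − r_AUD) = 0.0411 − 0.0268 = 0.0143
F* = 0.7090 · e^(0.0143 × 91/365) = 0.7090 · e^0.003565 = 0.7090 × 1.003571 = 0.7115
Market 0.7364 > fair 0.7115: forward overpriced → cash-and-carry (buy spot, short the forward).
At maturity, profit = |F_mkt − F*| = |0.7364 − 0.7115| = 0.0249 per AUD (in USD)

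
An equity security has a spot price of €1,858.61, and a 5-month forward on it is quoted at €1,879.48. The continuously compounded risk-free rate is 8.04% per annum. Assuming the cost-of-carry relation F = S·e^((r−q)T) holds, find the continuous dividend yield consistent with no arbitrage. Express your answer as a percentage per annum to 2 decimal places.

From F = S·e^((r−q)T): (r − q) = ln(F/S)/T
ln(1879.48/1858.61) = ln(1.011229) = 0.011166
(r − q) = 0.011166 / (5/12) = 0.026798
q = r − ln(F/S)/T = 0.0804 − 0.026798 = 0.053602
q = 5.36%

5.36%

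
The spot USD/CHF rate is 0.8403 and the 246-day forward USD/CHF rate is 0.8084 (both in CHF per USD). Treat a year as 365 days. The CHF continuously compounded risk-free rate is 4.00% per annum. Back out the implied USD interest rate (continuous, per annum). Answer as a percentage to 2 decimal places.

F = S·e^((r_CHF − r_USD)T) ⇒ r_USD = r_CHF − ln(F/S)/T
ln(0.8084/0.8403) = -0.038702; /(246/365) = -0.057424
r_USD = 0.0400 + 0.057424 = 0.097424
r_USD = 9.74%

9.74%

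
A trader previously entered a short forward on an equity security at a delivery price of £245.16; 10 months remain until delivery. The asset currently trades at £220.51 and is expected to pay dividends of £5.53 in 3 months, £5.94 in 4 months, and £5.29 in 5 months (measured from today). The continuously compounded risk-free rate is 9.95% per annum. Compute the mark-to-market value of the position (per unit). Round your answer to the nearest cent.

PV(remaining dividends) I = 5.53·e^(−0.0995·3/12) + 5.94·e^(−0.0995·4/12) + 5.29·e^(−0.0995·5/12) = 16.2155
Current forward F = (S − I)·e^(rT) = (220.51 − 16.2155)·e^(0.0995·10/12) = 204.2945 × 1.086451 = 221.9560
Value (long) = (F − K)·e^(−rT) = (221.9560 − 245.16) × 0.920428 = -21.3576
Short position value = −(long value) = £21.36

£21.36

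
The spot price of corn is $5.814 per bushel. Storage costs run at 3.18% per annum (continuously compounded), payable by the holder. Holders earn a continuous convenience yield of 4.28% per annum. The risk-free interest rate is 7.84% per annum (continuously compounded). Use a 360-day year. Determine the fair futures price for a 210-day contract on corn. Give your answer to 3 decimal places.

$6.047 per bushel

Net carry = r + u − y = 0.0784 + 0.0318 − 0.0428 = 0.0674
F = S·e^((r+u−y)T) = 5.814 · e^(0.0674 × 210/360) = 5.814 · e^0.039317
= 5.814 × 1.040100 = $6.047 per bushel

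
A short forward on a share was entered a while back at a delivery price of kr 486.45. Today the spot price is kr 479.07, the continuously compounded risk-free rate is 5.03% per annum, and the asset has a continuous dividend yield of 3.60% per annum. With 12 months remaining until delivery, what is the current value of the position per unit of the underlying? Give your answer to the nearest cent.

Current fair forward for the remaining 12 months: F = S·e^((r − q)·T), (r − q) = 0.0503 − 0.0360 = 0.0143
F = 479.07 · e^(0.0143 × 12/12) = 479.07 × 1.014403 = 485.9700
Value of long forward = (F − K)·e^(−rT) = (485.9700 − 486.45) · e^(−0.0503·12/12)
= -0.4800 × 0.950944 = -0.46
Short position value = −(long value) = kr 0.46

kr 0.46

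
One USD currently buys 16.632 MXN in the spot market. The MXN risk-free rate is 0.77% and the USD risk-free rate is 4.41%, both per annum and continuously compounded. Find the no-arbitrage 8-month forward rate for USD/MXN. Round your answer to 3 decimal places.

16.233

F = S·e^((r_MXN − r_USD)T) = 16.632 · e^((0.0077 − 0.0441) × 8/12)
= 16.632 · e^-0.024267 = 16.632 × 0.976025
F = 16.233 MXN per USD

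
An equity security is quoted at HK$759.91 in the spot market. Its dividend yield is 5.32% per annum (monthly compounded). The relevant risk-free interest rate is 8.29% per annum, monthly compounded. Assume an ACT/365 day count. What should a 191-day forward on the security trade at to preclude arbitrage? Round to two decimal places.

F = S · (1+r/12)^(12T) / (1+q/12)^(12T)
= 759.91 × 1.044179 / 1.028167 = 759.91 × 1.015573
F = HK$771.74

HK$771.74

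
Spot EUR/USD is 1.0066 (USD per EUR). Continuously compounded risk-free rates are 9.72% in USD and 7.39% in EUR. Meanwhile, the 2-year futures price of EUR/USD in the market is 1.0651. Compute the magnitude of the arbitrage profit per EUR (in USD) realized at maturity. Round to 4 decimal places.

0.0105 per EUR (in USD)

Fair futures: F* = S·e^(carry·T), with carry = (r_USD − r_EUR) = 0.0972 − 0.0739 = 0.0233
F* = 1.0066 · e^(0.0233 × 2) = 1.0066 · e^0.046600 = 1.0066 × 1.047703 = 1.0546
Market 1.0651 > fair 1.0546: forward overpriced → cash-and-carry (buy spot, short the forward).
At maturity, profit = |F_mkt − F*| = |1.0651 − 1.0546| = 0.0105 per EUR (in USD)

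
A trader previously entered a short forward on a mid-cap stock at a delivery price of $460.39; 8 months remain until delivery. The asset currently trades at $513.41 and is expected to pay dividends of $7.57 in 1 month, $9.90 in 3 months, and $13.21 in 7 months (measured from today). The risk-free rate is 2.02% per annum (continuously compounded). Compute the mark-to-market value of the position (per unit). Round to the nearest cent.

PV(remaining dividends) I = 7.57·e^(−0.0202·1/12) + 9.90·e^(−0.0202·3/12) + 13.21·e^(−0.0202·7/12) = 30.4627
Current forward F = (S − I)·e^(rT) = (513.41 − 30.4627)·e^(0.0202·8/12) = 482.9473 × 1.013558 = 489.4951
Value (long) = (F − K)·e^(−rT) = (489.4951 − 460.39) × 0.986624 = 28.7158
Short position value = −(long value) = -$28.72

-$28.72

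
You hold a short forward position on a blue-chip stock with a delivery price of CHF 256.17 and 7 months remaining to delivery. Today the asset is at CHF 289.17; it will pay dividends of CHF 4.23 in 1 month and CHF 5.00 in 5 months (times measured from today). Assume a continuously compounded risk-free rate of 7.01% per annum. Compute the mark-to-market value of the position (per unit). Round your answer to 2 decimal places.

-CHF 34.20

PV(remaining dividends) I = 4.23·e^(−0.0701·1/12) + 5.00·e^(−0.0701·5/12) = 9.0614
Current forward F = (S − I)·e^(rT) = (289.17 − 9.0614)·e^(0.0701·7/12) = 280.1086 × 1.041739 = 291.8001
Value (long) = (F − K)·e^(−rT) = (291.8001 − 256.17) × 0.959933 = 34.2025
Short position value = −(long value) = -CHF 34.20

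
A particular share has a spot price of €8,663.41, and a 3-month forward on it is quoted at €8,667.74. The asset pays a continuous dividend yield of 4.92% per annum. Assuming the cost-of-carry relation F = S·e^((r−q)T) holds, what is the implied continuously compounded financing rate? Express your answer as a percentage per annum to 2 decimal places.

5.12%

From F = S·e^((r−q)T): (r − q) = ln(F/S)/T
ln(8667.74/8663.41) = ln(1.000500) = 0.000500
(r − q) = 0.000500 / (3/12) = 0.002000
r = ln(F/S)/T + q = 0.002000 + 0.0492 = 0.051200
r = 5.12%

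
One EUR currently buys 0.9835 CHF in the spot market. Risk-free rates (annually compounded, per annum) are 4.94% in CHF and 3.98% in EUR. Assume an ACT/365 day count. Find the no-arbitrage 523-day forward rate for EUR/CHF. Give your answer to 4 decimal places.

By covered interest parity, F = S · (1+r_CHF)^T / (1+r_EUR)^T
= 0.9835 × 1.071534 / 1.057516 = 0.9835 × 1.013256
F = 0.9965 CHF per EUR

0.9965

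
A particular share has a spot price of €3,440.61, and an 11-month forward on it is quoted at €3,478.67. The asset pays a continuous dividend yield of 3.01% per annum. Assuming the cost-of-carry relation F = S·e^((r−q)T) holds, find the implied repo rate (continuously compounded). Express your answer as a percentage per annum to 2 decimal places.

4.21%

From F = S·e^((r−q)T): (r − q) = ln(F/S)/T
ln(3478.67/3440.61) = ln(1.011062) = 0.011001
(r − q) = 0.011001 / (11/12) = 0.012001
r = ln(F/S)/T + q = 0.012001 + 0.0301 = 0.042101
r = 4.21%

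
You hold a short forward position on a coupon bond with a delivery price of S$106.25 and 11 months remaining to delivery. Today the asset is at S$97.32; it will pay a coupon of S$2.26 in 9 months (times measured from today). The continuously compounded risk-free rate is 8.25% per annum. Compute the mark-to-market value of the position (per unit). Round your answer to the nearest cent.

S$3.32

PV(remaining coupons) I = 2.26·e^(−0.0825·9/12) = 2.1244
Current forward F = (S − I)·e^(rT) = (97.32 − 2.1244)·e^(0.0825·11/12) = 95.1956 × 1.078558 = 102.6740
Value (long) = (F − K)·e^(−rT) = (102.6740 − 106.25) × 0.927164 = -3.3155
Short position value = −(long value) = S$3.32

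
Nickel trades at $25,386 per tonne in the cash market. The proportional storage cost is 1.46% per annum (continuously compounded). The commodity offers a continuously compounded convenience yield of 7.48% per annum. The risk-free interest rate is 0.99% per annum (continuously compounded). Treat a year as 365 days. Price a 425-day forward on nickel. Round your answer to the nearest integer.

$23,942 per tonne

Net carry = r + u − y = 0.0099 + 0.0146 − 0.0748 = -0.0503
F = S·e^((r+u−y)T) = 25386 · e^(-0.0503 × 425/365) = 25386 · e^-0.058568
= 25386 × 0.943114 = $23,942 per tonne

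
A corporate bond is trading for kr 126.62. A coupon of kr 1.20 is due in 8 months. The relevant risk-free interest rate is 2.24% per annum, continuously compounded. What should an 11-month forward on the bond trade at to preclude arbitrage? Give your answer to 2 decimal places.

PV(coupons) I = 1.20·e^(−0.0224·8/12)
I = 1.1822
F = (S − I)·e^(rT) = (126.62 − 1.1822) · e^(0.0224·11/12)
= 125.4378 · e^0.020533 = 125.4378 × 1.020745 = kr 128.04

kr 128.04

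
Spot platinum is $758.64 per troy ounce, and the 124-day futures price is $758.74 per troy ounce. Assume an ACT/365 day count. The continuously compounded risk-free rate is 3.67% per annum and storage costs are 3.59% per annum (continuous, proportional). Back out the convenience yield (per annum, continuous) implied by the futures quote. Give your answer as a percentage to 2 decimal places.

7.22%

F = S·e^((r+u−y)T) ⇒ (r+u−y) = ln(F/S)/T
ln(758.74/758.64) = 0.000132; /T ⇒ 0.000389
y = r + u − ln(F/S)/T = 0.0367 + 0.0359 − 0.000389 = 0.072211
y = 7.22%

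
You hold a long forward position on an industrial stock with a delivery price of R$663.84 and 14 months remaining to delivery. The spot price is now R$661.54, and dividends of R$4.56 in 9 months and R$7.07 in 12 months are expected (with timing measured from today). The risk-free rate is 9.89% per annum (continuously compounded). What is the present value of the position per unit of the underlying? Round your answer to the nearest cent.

R$59.40

PV(remaining dividends) I = 4.56·e^(−0.0989·9/12) + 7.07·e^(−0.0989·12/12) = 10.6382
Current forward F = (S − I)·e^(rT) = (661.54 − 10.6382)·e^(0.0989·14/12) = 650.9018 × 1.122304 = 730.5097
Value (long) = (F − K)·e^(−rT) = (730.5097 − 663.84) × 0.891025 = 59.4044
Value = R$59.40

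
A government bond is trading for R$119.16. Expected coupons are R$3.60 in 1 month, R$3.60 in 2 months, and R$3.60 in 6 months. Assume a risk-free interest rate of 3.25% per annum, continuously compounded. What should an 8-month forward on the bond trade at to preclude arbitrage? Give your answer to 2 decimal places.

R$110.82

PV(coupons) I = 3.60·e^(−0.0325·1/12) + 3.60·e^(−0.0325·2/12) + 3.60·e^(−0.0325·6/12)
I = 3.5903 + 3.5806 + 3.5420 = 10.7129
F = (S − I)·e^(rT) = (119.16 − 10.7129) · e^(0.0325·8/12)
= 108.4471 · e^0.021667 = 108.4471 × 1.021903 = R$110.82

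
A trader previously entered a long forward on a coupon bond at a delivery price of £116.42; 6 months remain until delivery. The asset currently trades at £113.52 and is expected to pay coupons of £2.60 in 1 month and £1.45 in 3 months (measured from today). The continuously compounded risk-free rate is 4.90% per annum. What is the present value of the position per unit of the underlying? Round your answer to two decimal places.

-£4.10

PV(remaining coupons) I = 2.60·e^(−0.0490·1/12) + 1.45·e^(−0.0490·3/12) = 4.0218
Current forward F = (S − I)·e^(rT) = (113.52 − 4.0218)·e^(0.0490·6/12) = 109.4982 × 1.024803 = 112.2141
Value (long) = (F − K)·e^(−rT) = (112.2141 − 116.42) × 0.975798 = -4.1041
Value = -£4.10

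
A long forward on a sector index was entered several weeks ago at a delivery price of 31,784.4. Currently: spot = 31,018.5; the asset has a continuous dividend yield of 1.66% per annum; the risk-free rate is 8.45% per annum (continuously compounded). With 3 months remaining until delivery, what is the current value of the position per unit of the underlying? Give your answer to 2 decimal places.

Current fair forward for the remaining 3 months: F = S·e^((r − q)·T), (r − q) = 0.0845 − 0.0166 = 0.0679
F = 31018.5 · e^(0.0679 × 3/12) = 31018.5 × 1.01711989 = 31549.5333
Value of long forward = (F − K)·e^(−rT) = (31549.5333 − 31784.4) · e^(−0.0845·3/12)
= -234.8667 × 0.97909657 = -229.96

-229.96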